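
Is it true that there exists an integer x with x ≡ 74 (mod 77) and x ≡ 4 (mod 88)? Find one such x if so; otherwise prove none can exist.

There is no such integer.

Both moduli are multiples of 11 = gcd(77, 88), so any solution would satisfy x ≡ 74 and x ≡ 4 modulo 11 simultaneously.
These are incompatible: 74 − 4 = 70 is not divisible by 11.
Hence the system has no solution.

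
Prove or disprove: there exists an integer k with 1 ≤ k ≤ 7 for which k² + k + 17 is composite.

The values for k = 1, 2, …, 7 are 19, 23, 29, 37, 47, 59, 73, and each of these is prime.
So no value in the range makes the expression composite.

There is no such integer k in that range.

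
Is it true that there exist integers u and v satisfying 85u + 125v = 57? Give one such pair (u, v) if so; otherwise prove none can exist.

Any value of 85u + 125v is a multiple of gcd(85, 125) = 5.
However 57 leaves remainder 2 on division by 5.
Therefore 85u + 125v = 57 has no solution in integers.

No such integers exist.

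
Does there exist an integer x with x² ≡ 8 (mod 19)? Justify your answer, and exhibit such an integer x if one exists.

Since (19 − x)² ≡ x² (mod 19), it suffices to square x = 0, 1, …, 9: the residues are 0, 1, 4, 9, 16, 6, 17, 11, 7, 5.
The set of squares mod 19 is therefore {0, 1, 4, 5, 6, 7, 9, 11, 16, 17}, which does not contain 8.
Therefore x² ≡ 8 (mod 19) has no solution.

There is no such integer.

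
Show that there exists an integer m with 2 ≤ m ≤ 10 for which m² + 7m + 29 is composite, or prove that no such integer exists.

There is no such integer m in that range.

The values for m = 2, 3, …, 10 are 47, 59, 73, 89, 107, 127, 149, 173, 199, and each of these is prime.
So no value in the range makes the expression composite.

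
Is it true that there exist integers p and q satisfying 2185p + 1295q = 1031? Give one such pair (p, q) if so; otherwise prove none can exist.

Any value of 2185p + 1295q is a multiple of gcd(2185, 1295) = 5.
But 1031 is not a multiple of 5 (it leaves remainder 1).
Hence no integers p, q satisfy the equation.

No such integers exist.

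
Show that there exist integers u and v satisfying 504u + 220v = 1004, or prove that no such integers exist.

u = 26, v = -55

Every value of 504u + 220v is a multiple of gcd(504, 220) = 4; since 4 ∣ 1004, solutions exist.
Dividing through by 4 reduces the equation to 126u + 55v = 251.
Dividing repeatedly: 126 = 2·55 + 16, 55 = 3·16 + 7, 16 = 2·7 + 2, 7 = 3·2 + 1, 2 = 2·1 + 0.
Back-substituting, 1 = 7 − 3·2 = 7 − 3·(16 − 2·7) = −3·16 + 7·7 = −3·16 + 7·(55 − 3·16) = 7·55 − 24·16 = 7·55 − 24·(126 − 2·55) = −24·126 + 55·55; that is, 126·(-24) + 55·55 = 1.
Times 251: 126·(-6024) + 55·13805 = 251, so (-6024, 13805) solves it.
Adding 110·55 to u and subtracting 110·126 from v gives the tidier solution (26, -55).
Check: 504·26 + 220·(-55) = 13104 − 12100 = 1004. ✓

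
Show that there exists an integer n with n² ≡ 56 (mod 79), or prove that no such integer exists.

79 is prime, so by Euler's criterion 56 is a square mod 79 iff 56^((79−1)/2) = 56^39 ≡ 1 (mod 79).
Repeated squaring mod 79: 56^2 = 3136 ≡ 55; 56^4 ≡ 55² = 3025 ≡ 23; 56^8 ≡ 23² = 529 ≡ 55; 56^16 ≡ 55² = 3025 ≡ 23; 56^32 ≡ 23² = 529 ≡ 55.
Since 39 = 32 + 4 + 2 + 1, 56^39 ≡ 55 · 23 · 55 · 56; multiplying out mod 79: 55·23 = 1265 ≡ 1, then 1·55 = 55 ≡ 55, then 55·56 = 3080 ≡ 78. Thus 56^39 ≡ 78 ≡ −1 (mod 79).
The value −1 means 56 is a non-residue modulo 79, so n² ≡ 56 (mod 79) is impossible.

There is no such integer.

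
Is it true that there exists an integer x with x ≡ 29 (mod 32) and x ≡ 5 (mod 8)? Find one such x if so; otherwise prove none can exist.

x = 29

Here gcd(32, 8) = 8, and both 29 and 5 leave remainder 5 mod 8, so the system is consistent.
In fact x = 29 itself already satisfies 29 mod 8 = 5.
Indeed 29 ≡ 29 (mod 32) and 29 ≡ 5 (mod 8).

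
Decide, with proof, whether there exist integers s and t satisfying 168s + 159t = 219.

Since gcd(168, 159) = 3 and 219 = 3·73, Bézout's identity guarantees a solution.
Dividing through by 3 reduces the equation to 56s + 53t = 73.
Run the Euclidean algorithm on 56 and 53: 56 = 1·53 + 3, 53 = 17·3 + 2, 3 = 1·2 + 1, 2 = 2·1 + 0.
Working back up the chain: 1 = 3 − 1·2 = 3 − (53 − 17·3) = −53 + 18·3 = −53 + 18·(56 − 1·53) = 18·56 − 19·53. So 56·18 + 53·(-19) = 1.
Scaling by 73 gives the particular solution (s, t) = (1314, -1387).
Shifting by a multiple of (53, −56) keeps it a solution: s = 1314 − 24·53 = 42, t = -1387 + 24·56 = -43.
Check: 168·42 + 159·(-43) = 7056 − 6837 = 219. ✓

s = 42, t = -43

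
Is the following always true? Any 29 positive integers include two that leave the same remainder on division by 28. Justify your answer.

Yes, this is always true.

Partition the integers by their residue mod 28; there are 28 classes.
Placing 29 integers into 28 classes, some class receives at least two — say a and b.
So a and b have equal remainders mod 28, which is exactly what was to be shown.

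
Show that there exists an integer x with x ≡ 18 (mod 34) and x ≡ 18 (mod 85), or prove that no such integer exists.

x = 18

The moduli are not coprime: gcd(34, 85) = 17. Compatibility requires 17 ∣ (18 − 18) = 0, which holds, so solutions exist.
The smallest candidate x = 18 works directly: 18 ≡ 18 (mod 85).
Check: 18 mod 34 = 18, 18 mod 85 = 18. ✓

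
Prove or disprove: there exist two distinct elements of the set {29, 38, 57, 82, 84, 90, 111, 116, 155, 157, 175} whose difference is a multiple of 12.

Reduce each element modulo 12: 29↦5, 38↦2, 57↦9, 82↦10, 84↦0, 90↦6, 111↦3, 116↦8, 155↦11, 157↦1, 175↦7.
All 11 residues are distinct, so no two elements differ by a multiple of 12.

No, no such pair exists.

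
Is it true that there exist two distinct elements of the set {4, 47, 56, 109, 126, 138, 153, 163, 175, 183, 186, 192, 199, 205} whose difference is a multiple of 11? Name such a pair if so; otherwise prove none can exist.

56 mod 11 = 1 and 199 mod 11 = 1, so 199 − 56 = 143 = 13·11.

56 and 199 are such a pair.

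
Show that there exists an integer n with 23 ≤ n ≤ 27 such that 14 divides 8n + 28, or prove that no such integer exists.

There is no such integer n in that range.

At n = 23, 8·23 + 28 = 212 ≡ 2 (mod 14), and each step in n adds 8, giving residues 2, 10, 4, 12, 6 for n = 23, 24, …, 27.
None is 0, so 14 never divides 8n + 28 on this range.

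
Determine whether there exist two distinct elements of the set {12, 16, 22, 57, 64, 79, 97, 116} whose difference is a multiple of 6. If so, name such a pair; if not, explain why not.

Yes: 16 and 22.

16 mod 6 = 4 and 22 mod 6 = 4, so 22 − 16 = 6 = 1·6.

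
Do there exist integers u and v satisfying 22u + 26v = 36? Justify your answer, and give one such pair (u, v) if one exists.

u = 4, v = -2

Every value of 22u + 26v is a multiple of gcd(22, 26) = 2; since 2 ∣ 36, solutions exist.
Dividing through by 2 reduces the equation to 11u + 13v = 18.
Run the Euclidean algorithm on 13 and 11: 13 = 1·11 + 2, 11 = 5·2 + 1, 2 = 2·1 + 0.
Back-substituting, 1 = 11 − 5·2 = 11 − 5·(13 − 1·11) = −5·13 + 6·11; that is, 11·6 + 13·(-5) = 1.
Times 18: 11·108 + 13·(-90) = 18, so (108, -90) solves it.
Subtracting 8·13 from u and adding 8·11 to v gives the tidier solution (4, -2).
Indeed 22·4 + 26·(-2) = 88 − 52 = 36.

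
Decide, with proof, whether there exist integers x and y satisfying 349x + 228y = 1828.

x = 196, y = -292

Since gcd(349, 228) = 1, every integer is an integer combination of 349 and 228.
Run the Euclidean algorithm on 349 and 228: 349 = 1·228 + 121, 228 = 1·121 + 107, 121 = 1·107 + 14, 107 = 7·14 + 9, 14 = 1·9 + 5, 9 = 1·5 + 4, 5 = 1·4 + 1, 4 = 4·1 + 0.
Unwinding: 1 = 5 − 1·4 = 5 − (9 − 1·5) = −9 + 2·5 = −9 + 2·(14 − 1·9) = 2·14 − 3·9 = 2·14 − 3·(107 − 7·14) = −3·107 + 23·14 = −3·107 + 23·(121 − 1·107) = 23·121 − 26·107 = 23·121 − 26·(228 − 1·121) = −26·228 + 49·121 = −26·228 + 49·(349 − 1·228) = 49·349 − 75·228, i.e. 349·49 + 228·(-75) = 1.
Scaling by 1828 gives the particular solution (x, y) = (89572, -137100).
Subtracting 392·228 from x and adding 392·349 to y gives the tidier solution (196, -292).
Indeed 349·196 + 228·(-292) = 68404 − 66576 = 1828.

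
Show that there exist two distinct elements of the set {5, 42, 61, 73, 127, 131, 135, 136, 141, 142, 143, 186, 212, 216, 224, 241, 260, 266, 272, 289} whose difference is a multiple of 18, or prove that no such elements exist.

5 mod 18 = 5 and 131 mod 18 = 5, so 131 − 5 = 126 = 7·18.

5 and 131 are such a pair.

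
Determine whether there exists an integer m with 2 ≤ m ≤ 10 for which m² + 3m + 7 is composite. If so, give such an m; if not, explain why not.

m = 9

At m = 9: 9² + 3·9 + 7 = 115 = 5·23, which is composite.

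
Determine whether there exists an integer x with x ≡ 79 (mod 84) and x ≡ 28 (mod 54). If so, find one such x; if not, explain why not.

There is no such integer.

Both moduli are multiples of 6 = gcd(84, 54), so any solution would satisfy x ≡ 79 and x ≡ 28 modulo 6 simultaneously.
However 79 ≡ 1 and 28 ≡ 4 (mod 6), and 1 ≠ 4.
Hence the system has no solution.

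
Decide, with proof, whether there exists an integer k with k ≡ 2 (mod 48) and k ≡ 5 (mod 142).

gcd(48, 142) = 2. If k ≡ 2 (mod 48) and k ≡ 5 (mod 142), then k ≡ 2 (mod 2) and k ≡ 5 (mod 2).
These are incompatible: 2 − 5 = -3 is not divisible by 2.
So no integer satisfies both congruences.

No, no such integer exists.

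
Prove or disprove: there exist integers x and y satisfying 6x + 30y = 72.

gcd(6, 30) = 6, and 6 divides 72, so integer solutions exist.
Dividing through by 6 reduces the equation to 1x + 5y = 12.
With a unit coefficient on x, (x, y) = (12, 0) is an immediate solution.
Shifting by a multiple of (5, −1) keeps it a solution: x = 12 − 2·5 = 2, y = 0 + 2·1 = 2.
Check: 6·2 + 30·2 = 12 + 60 = 72. ✓

x = 2, y = 2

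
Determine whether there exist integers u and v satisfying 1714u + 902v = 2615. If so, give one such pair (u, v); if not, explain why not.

gcd(1714, 902) = 2, so every integer of the form 1714u + 902v is a multiple of 2.
But 2615 is not a multiple of 2 (it leaves remainder 1).
Hence no integers u, v satisfy the equation.

No such integers exist.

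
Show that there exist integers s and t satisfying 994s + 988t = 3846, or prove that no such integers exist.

s = 147, t = -144

Every value of 994s + 988t is a multiple of gcd(994, 988) = 2; since 2 ∣ 3846, solutions exist.
Dividing through by 2 reduces the equation to 497s + 494t = 1923.
Run the Euclidean algorithm on 497 and 494: 497 = 1·494 + 3, 494 = 164·3 + 2, 3 = 1·2 + 1, 2 = 2·1 + 0.
Back-substituting, 1 = 3 − 1·2 = 3 − (494 − 164·3) = −494 + 165·3 = −494 + 165·(497 − 1·494) = 165·497 − 166·494; that is, 497·165 + 494·(-166) = 1.
Scaling by 1923 gives the particular solution (s, t) = (317295, -319218).
Shifting by a multiple of (494, −497) keeps it a solution: s = 317295 − 642·494 = 147, t = -319218 + 642·497 = -144.
Indeed 994·147 + 988·(-144) = 146118 − 142272 = 3846.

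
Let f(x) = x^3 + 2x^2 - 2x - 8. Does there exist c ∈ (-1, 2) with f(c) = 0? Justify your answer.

Yes, such a c exists.

f(-1) = -5 and f(2) = 4, which have opposite signs.
f is continuous everywhere (it is a polynomial), in particular on [-1, 2].
So by the Intermediate Value Theorem there is a c strictly between -1 and 2 with f(c) = 0.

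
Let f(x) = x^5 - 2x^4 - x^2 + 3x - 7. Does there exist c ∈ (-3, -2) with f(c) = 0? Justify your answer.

No.

The endpoint values f(-3) = -430 and f(-2) = -81 are both negative. Claim: f(x) < 0 for every x in (-3, -2).
Shift to the endpoint -2: with x = -2 − u (0 < u < 1), one computes f(-2 − u) = -u^5 - 12u^4 - 56u^3 - 129u^2 - 151u - 81.
All 6 nonzero coefficients of this polynomial in u are negative; hence for u > 0 the value is a sum of negative terms (the constant -81 among them).
So f is strictly negative on (-3, -2); no root exists in the interval.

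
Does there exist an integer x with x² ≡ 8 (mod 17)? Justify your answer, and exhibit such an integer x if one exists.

x = 12

x = 12 works: 12² = 144, and 144 − 8 = 136 = 8·17.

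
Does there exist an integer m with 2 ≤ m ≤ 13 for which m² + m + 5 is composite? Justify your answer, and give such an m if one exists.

At m = 9: 9² + 9 + 5 = 95 = 5·19, which is composite.

m = 9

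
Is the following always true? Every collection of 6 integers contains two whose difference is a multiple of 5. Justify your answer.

Each integer lies in one of the 5 residue classes modulo 5.
Since 6 > 5, two of the 6 integers must share a residue class by the pigeonhole principle; call them a and b.
Equal remainders mean a − b ≡ 0 (mod 5), so 5 divides their difference.

Yes.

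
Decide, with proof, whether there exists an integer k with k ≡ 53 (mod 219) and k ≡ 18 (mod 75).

Reduce both congruences modulo 3, which divides 219 and 75: they say k ≡ 53 (mod 3) and k ≡ 18 (mod 3).
But 53 mod 3 = 2 while 18 mod 3 = 0, a contradiction.
So no integer satisfies both congruences.

No, no such integer exists.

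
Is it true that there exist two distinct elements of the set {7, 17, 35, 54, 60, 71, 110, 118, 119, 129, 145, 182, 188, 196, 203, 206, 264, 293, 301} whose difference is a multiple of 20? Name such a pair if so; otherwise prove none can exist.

Two integers differ by a multiple of 20 exactly when they have the same residue mod 20. The residues are 7↦7, 17↦17, 35↦15, 54↦14, 60↦0, 71↦11, 110↦10, 118↦18, 119↦19, 129↦9, 145↦5, 182↦2, 188↦8, 196↦16, 203↦3, 206↦6, 264↦4, 293↦13, 301↦1.
All 19 residues are distinct, so no two elements differ by a multiple of 20.

There is no such pair.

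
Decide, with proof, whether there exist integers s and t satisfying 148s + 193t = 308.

s = 169, t = -128

Since gcd(148, 193) = 1, every integer is an integer combination of 148 and 193.
Euclidean algorithm: 193 = 1·148 + 45, 148 = 3·45 + 13, 45 = 3·13 + 6, 13 = 2·6 + 1, 6 = 6·1 + 0.
Unwinding: 1 = 13 − 2·6 = 13 − 2·(45 − 3·13) = −2·45 + 7·13 = −2·45 + 7·(148 − 3·45) = 7·148 − 23·45 = 7·148 − 23·(193 − 1·148) = −23·193 + 30·148, i.e. 148·30 + 193·(-23) = 1.
Times 308: 148·9240 + 193·(-7084) = 308, so (9240, -7084) solves it.
The general solution is s = 9240 + 193k, t = -7084 − 148k; taking k = -47 gives the smaller pair s = 169, t = -128.
Indeed 148·169 + 193·(-128) = 25012 − 24704 = 308.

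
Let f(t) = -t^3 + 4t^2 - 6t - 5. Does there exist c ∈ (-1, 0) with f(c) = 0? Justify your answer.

Yes, f has a root in the interval.

f(-1) = 6 and f(0) = -5, which have opposite signs.
As a polynomial, f is continuous on every closed interval.
The Intermediate Value Theorem then guarantees some c ∈ (-1, 0) with f(c) = 0.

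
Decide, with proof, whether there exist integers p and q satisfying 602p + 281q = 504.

Since gcd(602, 281) = 1, every integer is an integer combination of 602 and 281.
Euclidean algorithm: 602 = 2·281 + 40, 281 = 7·40 + 1, 40 = 40·1 + 0.
Unwinding: 1 = 281 − 7·40 = 281 − 7·(602 − 2·281) = −7·602 + 15·281, i.e. 602·(-7) + 281·15 = 1.
Scaling by 504 gives the particular solution (p, q) = (-3528, 7560).
The general solution is p = -3528 + 281k, q = 7560 − 602k; taking k = 13 gives the smaller pair p = 125, q = -266.
Indeed 602·125 + 281·(-266) = 75250 − 74746 = 504.

p = 125, q = -266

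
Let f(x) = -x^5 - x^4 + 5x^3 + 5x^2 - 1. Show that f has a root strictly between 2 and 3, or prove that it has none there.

Yes, f has a root in the interval.

f(2) = 11 and f(3) = -145, which have opposite signs.
As a polynomial, f is continuous on every closed interval.
By the Intermediate Value Theorem, f takes the value 0 somewhere in the open interval.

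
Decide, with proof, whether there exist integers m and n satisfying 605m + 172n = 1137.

605 and 172 are coprime, so 605m + 172n ranges over all of ℤ.
Run the Euclidean algorithm on 605 and 172: 605 = 3·172 + 89, 172 = 1·89 + 83, 89 = 1·83 + 6, 83 = 13·6 + 5, 6 = 1·5 + 1, 5 = 5·1 + 0.
Unwinding: 1 = 6 − 1·5 = 6 − (83 − 13·6) = −83 + 14·6 = −83 + 14·(89 − 1·83) = 14·89 − 15·83 = 14·89 − 15·(172 − 1·89) = −15·172 + 29·89 = −15·172 + 29·(605 − 3·172) = 29·605 − 102·172, i.e. 605·29 + 172·(-102) = 1.
Times 1137: 605·32973 + 172·(-115974) = 1137, so (32973, -115974) solves it.
Shifting by a multiple of (172, −605) keeps it a solution: m = 32973 − 191·172 = 121, n = -115974 + 191·605 = -419.
Check: 605·121 + 172·(-419) = 73205 − 72068 = 1137. ✓

m = 121, n = -419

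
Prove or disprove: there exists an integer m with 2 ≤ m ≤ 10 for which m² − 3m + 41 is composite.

m = 8

At m = 8: 8² − 3·8 + 41 = 81 = 3·27, which is composite.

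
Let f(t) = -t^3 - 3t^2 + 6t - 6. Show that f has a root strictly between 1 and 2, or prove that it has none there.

The endpoint values f(1) = -4 and f(2) = -14 are both negative. Claim: f(t) < 0 for every t in (1, 2).
Substitute t = 1 + u, where 0 < u < 1 on the interval. Expanding, f(1 + u) = -u^3 - 6u^2 - 3u - 4.
All 4 nonzero coefficients of this polynomial in u are negative; hence for u > 0 the value is a sum of negative terms (the constant -4 among them).
So f is strictly negative on (1, 2); no root exists in the interval.

No.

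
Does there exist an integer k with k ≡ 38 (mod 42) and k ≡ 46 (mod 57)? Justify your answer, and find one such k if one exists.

gcd(42, 57) = 3. If k ≡ 38 (mod 42) and k ≡ 46 (mod 57), then k ≡ 38 (mod 3) and k ≡ 46 (mod 3).
These are incompatible: 38 − 46 = -8 is not divisible by 3.
So no integer satisfies both congruences.

No such integer exists.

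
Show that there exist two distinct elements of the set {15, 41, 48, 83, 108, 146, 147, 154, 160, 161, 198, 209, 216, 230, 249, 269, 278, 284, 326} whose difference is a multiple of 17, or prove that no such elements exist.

Yes: 15 and 83.

Both 15 and 83 leave remainder 15 on division by 17; their difference 68 = 4·17 is a multiple of 17.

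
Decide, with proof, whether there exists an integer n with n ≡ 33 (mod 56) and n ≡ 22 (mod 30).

Reduce both congruences modulo 2, which divides 56 and 30: they say n ≡ 33 (mod 2) and n ≡ 22 (mod 2).
However 33 ≡ 1 and 22 ≡ 0 (mod 2), and 1 ≠ 0.
Therefore no such n exists.

No, no such integer exists.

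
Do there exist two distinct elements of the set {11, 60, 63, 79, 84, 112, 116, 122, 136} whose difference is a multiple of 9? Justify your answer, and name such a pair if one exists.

No, no such pair exists.

Two integers differ by a multiple of 9 exactly when they have the same residue mod 9. The residues are 11↦2, 60↦6, 63↦0, 79↦7, 84↦3, 112↦4, 116↦8, 122↦5, 136↦1.
All 9 residues are distinct, so no two elements differ by a multiple of 9.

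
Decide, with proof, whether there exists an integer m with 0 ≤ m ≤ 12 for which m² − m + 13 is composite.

m = 5

At m = 5: 5² − 5 + 13 = 33 = 3·11, which is composite.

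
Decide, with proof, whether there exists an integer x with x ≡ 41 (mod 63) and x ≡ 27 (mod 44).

x = 2183

gcd(63, 44) = 1, so the Chinese Remainder Theorem guarantees exactly one residue class mod 2772 satisfying both.
Any solution of the first congruence is x = 41 + 63t; substituting into the second, 63t ≡ 27 − 41 ≡ 30 (mod 44).
63 ≡ 19 (mod 44), so this reads 19t ≡ 30 (mod 44). To invert 19 modulo 44: 44 = 2·19 + 6, 19 = 3·6 + 1, 6 = 6·1 + 0, and unwinding, 1 = 19 − 3·6 = 19 − 3·(44 − 2·19) = −3·44 + 7·19. Thus 19⁻¹ ≡ 7 (mod 44).
Multiplying by 7: t ≡ 7·30 = 210 ≡ 34 (mod 44).
Taking t = 34 gives x = 41 + 63·34 = 2183.
Check: 2183 mod 63 = 41, 2183 mod 44 = 27. ✓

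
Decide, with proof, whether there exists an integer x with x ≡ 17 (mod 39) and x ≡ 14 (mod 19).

x = 641

The moduli 39 and 19 are coprime, so by the Chinese Remainder Theorem a unique solution modulo 741 exists.
Any solution of the first congruence is x = 17 + 39t; substituting into the second, 39t ≡ 14 − 17 ≡ 16 (mod 19).
39 ≡ 1 (mod 19), so this reads 1t ≡ 16 (mod 19). So t ≡ 16 (mod 19).
With t = 16: x = 17 + 39·16 = 641.
Check: 641 mod 39 = 17, 641 mod 19 = 14. ✓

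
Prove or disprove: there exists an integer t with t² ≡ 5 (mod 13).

Squares mod 13 repeat after t = 6 (as (−t)² = t²); for t = 0..6 they are 0, 1, 4, 9, 3, 12, 10.
So the quadratic residues mod 13 are {0, 1, 3, 4, 9, 10, 12}, and 5 is not among them.
Therefore t² ≡ 5 (mod 13) has no solution.

No, no such integer exists.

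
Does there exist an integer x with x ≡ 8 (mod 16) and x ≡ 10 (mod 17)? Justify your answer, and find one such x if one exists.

gcd(16, 17) = 1, so the Chinese Remainder Theorem guarantees exactly one residue class mod 272 satisfying both.
Any solution of the first congruence is x = 8 + 16t; substituting into the second, 16t ≡ 10 − 8 ≡ 2 (mod 17).
Invert 16 mod 17 by the Euclidean algorithm: 17 = 1·16 + 1, 16 = 16·1 + 0; back-substituting, 1 = 17 − 1·16. Hence 16·(-1) ≡ 1, so 16⁻¹ ≡ -1 ≡ 16 (mod 17).
Multiplying by 16: t ≡ 16·2 = 32 ≡ 15 (mod 17).
With t = 15: x = 8 + 16·15 = 248.
Check: 248 mod 16 = 8, 248 mod 17 = 10. ✓

x = 248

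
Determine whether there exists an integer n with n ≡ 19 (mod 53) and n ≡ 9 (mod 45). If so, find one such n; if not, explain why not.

gcd(53, 45) = 1, so the Chinese Remainder Theorem guarantees exactly one residue class mod 2385 satisfying both.
Write n = 19 + 53t and require 19 + 53t ≡ 9 (mod 45), i.e. 53t ≡ 35 (mod 45).
53 ≡ 8 (mod 45), so this reads 8t ≡ 35 (mod 45). Invert 8 mod 45 by the Euclidean algorithm: 45 = 5·8 + 5, 8 = 1·5 + 3, 5 = 1·3 + 2, 3 = 1·2 + 1, 2 = 2·1 + 0; back-substituting, 1 = 3 − 1·2 = 3 − (5 − 1·3) = −5 + 2·3 = −5 + 2·(8 − 1·5) = 2·8 − 3·5 = 2·8 − 3·(45 − 5·8) = −3·45 + 17·8. Hence 8·17 ≡ 1, so 8⁻¹ ≡ 17 (mod 45).
Therefore t ≡ 17·35 = 595 ≡ 10 (mod 45).
Taking t = 10 gives n = 19 + 53·10 = 549.
Indeed 549 ≡ 19 (mod 53) and 549 ≡ 9 (mod 45).

n = 549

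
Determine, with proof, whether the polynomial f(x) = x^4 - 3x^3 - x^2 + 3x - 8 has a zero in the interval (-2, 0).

f(-2) = 22 and f(0) = -8, which have opposite signs.
As a polynomial, f is continuous on every closed interval.
By the Intermediate Value Theorem, f takes the value 0 somewhere in the open interval.

Yes, f has a root in the interval.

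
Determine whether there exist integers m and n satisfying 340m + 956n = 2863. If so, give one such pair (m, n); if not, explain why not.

Any value of 340m + 956n is a multiple of gcd(340, 956) = 4.
But 2863 = 4·715 + 3, so 4 ∤ 2863.
So the equation is unsolvable over ℤ.

No, no such integers exist.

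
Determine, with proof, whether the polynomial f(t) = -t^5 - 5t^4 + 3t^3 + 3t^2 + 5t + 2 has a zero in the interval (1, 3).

f(1) = 7 and f(3) = -523, which have opposite signs.
Since f is a polynomial it is continuous on [1, 3].
By the Intermediate Value Theorem f must vanish at some point of (1, 3).

Yes, f has a root in the interval.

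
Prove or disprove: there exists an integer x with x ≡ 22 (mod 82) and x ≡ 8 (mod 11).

x = 514

The moduli 82 and 11 are coprime, so by the Chinese Remainder Theorem a unique solution modulo 902 exists.
Write x = 22 + 82t and require 22 + 82t ≡ 8 (mod 11), i.e. 82t ≡ 8 (mod 11).
82 ≡ 5 (mod 11), so this reads 5t ≡ 8 (mod 11). Invert 5 mod 11 by the Euclidean algorithm: 11 = 2·5 + 1, 5 = 5·1 + 0; back-substituting, 1 = 11 − 2·5. Hence 5·(-2) ≡ 1, so 5⁻¹ ≡ -2 ≡ 9 (mod 11).
Therefore t ≡ 9·8 = 72 ≡ 6 (mod 11).
With t = 6: x = 22 + 82·6 = 514.
Indeed 514 ≡ 22 (mod 82) and 514 ≡ 8 (mod 11).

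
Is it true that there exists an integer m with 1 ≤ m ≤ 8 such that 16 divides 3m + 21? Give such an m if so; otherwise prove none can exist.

At m = 1, 3·1 + 21 = 24 ≡ 8 (mod 16), and each step in m adds 3, giving residues 8, 11, 14, 1, 4, 7, 10, 13 for m = 1, 2, …, 8.
None is 0, so 16 never divides 3m + 21 on this range.

No, no such integer m in that range exists.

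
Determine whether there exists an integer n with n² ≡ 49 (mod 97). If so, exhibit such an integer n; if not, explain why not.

Take n = 7. Then 7² = 49, and since 0 ≤ 49 < 97 this is already reduced: 7² ≡ 49 (mod 97).

n = 7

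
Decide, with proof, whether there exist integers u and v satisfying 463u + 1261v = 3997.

u = 537, v = -194

Since gcd(463, 1261) = 1, every integer is an integer combination of 463 and 1261.
Run the Euclidean algorithm on 1261 and 463: 1261 = 2·463 + 335, 463 = 1·335 + 128, 335 = 2·128 + 79, 128 = 1·79 + 49, 79 = 1·49 + 30, 49 = 1·30 + 19, 30 = 1·19 + 11, 19 = 1·11 + 8, 11 = 1·8 + 3, 8 = 2·3 + 2, 3 = 1·2 + 1, 2 = 2·1 + 0.
Unwinding: 1 = 3 − 1·2 = 3 − (8 − 2·3) = −8 + 3·3 = −8 + 3·(11 − 1·8) = 3·11 − 4·8 = 3·11 − 4·(19 − 1·11) = −4·19 + 7·11 = −4·19 + 7·(30 − 1·19) = 7·30 − 11·19 = 7·30 − 11·(49 − 1·30) = −11·49 + 18·30 = −11·49 + 18·(79 − 1·49) = 18·79 − 29·49 = 18·79 − 29·(128 − 1·79) = −29·128 + 47·79 = −29·128 + 47·(335 − 2·128) = 47·335 − 123·128 = 47·335 − 123·(463 − 1·335) = −123·463 + 170·335 = −123·463 + 170·(1261 − 2·463) = 170·1261 − 463·463, i.e. 463·(-463) + 1261·170 = 1.
Multiplying through by 3997: u = (-463)·3997 = -1850611, v = 170·3997 = 679490 is a solution.
Adding 1468·1261 to u and subtracting 1468·463 from v gives the tidier solution (537, -194).
Indeed 463·537 + 1261·(-194) = 248631 − 244634 = 3997.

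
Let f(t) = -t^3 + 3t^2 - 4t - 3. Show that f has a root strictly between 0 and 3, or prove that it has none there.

f(0) = -3 and f(3) = -15, both negative.
f'(t) = -3t^2 + 6t - 4 has discriminant 6² − 4·(-3)·(-4) = -12 < 0, so f' has no real roots and is negative for every real t.
So f is strictly decreasing; between 0 and 3 its values lie between f(0) = -3 and f(3) = -15, all negative. Therefore f has no root in (0, 3).

No such root exists.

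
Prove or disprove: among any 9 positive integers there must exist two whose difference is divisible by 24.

Try 9 consecutive integers, 56, 57, …, 64. Their remainders mod 24 are 8, 9, 10, 11, 12, 13, 14, 15, 16 — pairwise different, as any 9 ≤ 24 consecutive integers have distinct residues.
Any two of them differ by at most 8 < 24 and by at least 1, so no difference is a multiple of 24.

No; for instance {56, 57, 58, 59, 60, 61, 62, 63, 64} is a counterexample.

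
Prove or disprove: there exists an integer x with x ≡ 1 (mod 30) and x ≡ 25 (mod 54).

x = 241

The moduli are not coprime: gcd(30, 54) = 6. Compatibility requires 6 ∣ (25 − 1) = 24, which holds, so solutions exist.
Put x = 1 + 30t, so we need 30t ≡ 24 (mod 54), equivalently (divide by 6) 5t ≡ 4 (mod 9).
To invert 5 modulo 9: 9 = 1·5 + 4, 5 = 1·4 + 1, 4 = 4·1 + 0, and unwinding, 1 = 5 − 1·4 = 5 − (9 − 1·5) = −9 + 2·5. Thus 5⁻¹ ≡ 2 (mod 9).
Multiplying by 2: t ≡ 2·4 = 8 (mod 9).
Then x = 1 + 30·8 = 241.
Check: 241 mod 30 = 1, 241 mod 54 = 25. ✓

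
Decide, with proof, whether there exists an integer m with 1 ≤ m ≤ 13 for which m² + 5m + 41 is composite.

m = 2

At m = 2: 2² + 5·2 + 41 = 55 = 5·11, which is composite.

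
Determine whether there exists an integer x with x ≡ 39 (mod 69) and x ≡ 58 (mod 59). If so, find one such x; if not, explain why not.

The moduli 69 and 59 are coprime, so by the Chinese Remainder Theorem a unique solution modulo 4071 exists.
Write x = 39 + 69t and require 39 + 69t ≡ 58 (mod 59), i.e. 69t ≡ 19 (mod 59).
69 ≡ 10 (mod 59), so this reads 10t ≡ 19 (mod 59). Note 10·6 = 60 ≡ 1 (mod 59) (as 60 − 1 = 1·59), so 10⁻¹ ≡ 6.
Therefore t ≡ 6·19 = 114 ≡ 55 (mod 59).
Taking t = 55 gives x = 39 + 69·55 = 3834.
Check: 3834 mod 69 = 39, 3834 mod 59 = 58. ✓

x = 3834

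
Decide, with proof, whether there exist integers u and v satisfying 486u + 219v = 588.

u = 67, v = -146

Since gcd(486, 219) = 3 and 588 = 3·196, Bézout's identity guarantees a solution.
Dividing through by 3 reduces the equation to 162u + 73v = 196.
Run the Euclidean algorithm on 162 and 73: 162 = 2·73 + 16, 73 = 4·16 + 9, 16 = 1·9 + 7, 9 = 1·7 + 2, 7 = 3·2 + 1, 2 = 2·1 + 0.
Unwinding: 1 = 7 − 3·2 = 7 − 3·(9 − 1·7) = −3·9 + 4·7 = −3·9 + 4·(16 − 1·9) = 4·16 − 7·9 = 4·16 − 7·(73 − 4·16) = −7·73 + 32·16 = −7·73 + 32·(162 − 2·73) = 32·162 − 71·73, i.e. 162·32 + 73·(-71) = 1.
Scaling by 196 gives the particular solution (u, v) = (6272, -13916).
Subtracting 85·73 from u and adding 85·162 to v gives the tidier solution (67, -146).
Check: 486·67 + 219·(-146) = 32562 − 31974 = 588. ✓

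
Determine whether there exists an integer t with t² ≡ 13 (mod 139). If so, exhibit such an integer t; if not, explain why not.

t = 41 works: 41² = 1681, and 1681 − 13 = 1668 = 12·139.

t = 41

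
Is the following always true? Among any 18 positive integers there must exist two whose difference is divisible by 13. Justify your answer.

Each integer lies in one of the 13 residue classes modulo 13.
With 18 integers and only 13 classes, the pigeonhole principle forces two of them, say a and b, into the same class.
Then a ≡ b (mod 13), i.e. 13 ∣ (a − b).

Yes, this is always true.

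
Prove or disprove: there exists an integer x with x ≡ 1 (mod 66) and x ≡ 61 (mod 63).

gcd(66, 63) = 3. A simultaneous solution exists iff 1 ≡ 61 (mod 3); here 1 mod 3 = 1 = 61 mod 3, so it does.
Write x = 1 + 66t. Then 66t ≡ 61 − 1 ≡ 60 (mod 63); dividing through by 3 gives 22t ≡ 20 (mod 21).
22 ≡ 1 (mod 21), so this reads 1t ≡ 20 (mod 21). So t ≡ 20 (mod 21).
Then x = 1 + 66·20 = 1321.
Check: 1321 mod 66 = 1, 1321 mod 63 = 61. ✓

x = 1321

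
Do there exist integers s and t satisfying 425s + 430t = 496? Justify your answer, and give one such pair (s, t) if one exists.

Both 425 and 430 are divisible by gcd(425, 430) = 5, hence so is any combination 425s + 430t.
However 496 leaves remainder 1 on division by 5.
So the equation is unsolvable over ℤ.

No such integers exist.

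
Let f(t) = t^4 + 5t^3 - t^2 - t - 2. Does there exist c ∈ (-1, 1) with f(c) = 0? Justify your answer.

Yes, f has a root in the interval.

f(-1) = -6 and f(1) = 2, which have opposite signs.
Since f is a polynomial it is continuous on [-1, 1].
By the Intermediate Value Theorem, f takes the value 0 somewhere in the open interval.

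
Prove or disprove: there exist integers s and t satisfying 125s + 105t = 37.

No such integers exist.

Any value of 125s + 105t is a multiple of gcd(125, 105) = 5.
But 37 is not a multiple of 5 (it leaves remainder 2).
Hence no integers s, t satisfy the equation.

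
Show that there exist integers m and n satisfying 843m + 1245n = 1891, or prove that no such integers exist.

Any value of 843m + 1245n is a multiple of gcd(843, 1245) = 3.
But 1891 is not a multiple of 3 (it leaves remainder 1).
Hence no integers m, n satisfy the equation.

No, no such integers exist.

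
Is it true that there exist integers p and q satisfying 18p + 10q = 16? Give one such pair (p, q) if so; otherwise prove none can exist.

p = 2, q = -2

Since gcd(18, 10) = 2 and 16 = 2·8, Bézout's identity guarantees a solution.
Dividing through by 2 reduces the equation to 9p + 5q = 8.
Dividing repeatedly: 9 = 1·5 + 4, 5 = 1·4 + 1, 4 = 4·1 + 0.
Unwinding: 1 = 5 − 1·4 = 5 − (9 − 1·5) = −9 + 2·5, i.e. 9·(-1) + 5·2 = 1.
Times 8: 9·(-8) + 5·16 = 8, so (-8, 16) solves it.
Adding 2·5 to p and subtracting 2·9 from q gives the tidier solution (2, -2).
Indeed 18·2 + 10·(-2) = 36 − 20 = 16.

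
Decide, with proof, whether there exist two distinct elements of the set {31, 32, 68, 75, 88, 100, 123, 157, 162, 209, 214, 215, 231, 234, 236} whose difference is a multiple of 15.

Reduce each element modulo 15: 31↦1, 32↦2, 68↦8, 75↦0, 88↦13, 100↦10, 123↦3, 157↦7, 162↦12, 209↦14, 214↦4, 215↦5, 231↦6, 234↦9, 236↦11.
These 15 residues are pairwise different, hence no difference of two elements is divisible by 15.

No such pair exists.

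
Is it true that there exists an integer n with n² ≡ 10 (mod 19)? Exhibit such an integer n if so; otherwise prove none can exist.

Computing n² mod 19 for n = 0, 1, …, 9 (enough, by the symmetry n ↦ 19 − n) gives 0, 1, 4, 9, 16, 6, 17, 11, 7, 5.
So the quadratic residues mod 19 are {0, 1, 4, 5, 6, 7, 9, 11, 16, 17}, and 10 is not among them.
Hence no integer n has n² ≡ 10 (mod 19).

No, no such integer exists.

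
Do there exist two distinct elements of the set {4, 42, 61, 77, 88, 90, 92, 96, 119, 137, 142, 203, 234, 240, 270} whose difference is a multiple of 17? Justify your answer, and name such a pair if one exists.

No, no such pair exists.

Residues mod 17: 4↦4, 42↦8, 61↦10, 77↦9, 88↦3, 90↦5, 92↦7, 96↦11, 119↦0, 137↦1, 142↦6, 203↦16, 234↦13, 240↦2, 270↦15.
No residue repeats among the 15 elements, so no pair has difference ≡ 0 (mod 17).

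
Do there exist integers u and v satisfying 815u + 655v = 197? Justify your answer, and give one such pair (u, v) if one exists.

No such integers exist.

Any value of 815u + 655v is a multiple of gcd(815, 655) = 5.
But 197 = 5·39 + 2, so 5 ∤ 197.
So the equation is unsolvable over ℤ.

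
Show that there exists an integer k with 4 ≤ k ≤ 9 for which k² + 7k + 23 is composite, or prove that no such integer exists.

At k = 7: 7² + 7·7 + 23 = 121 = 11·11, which is composite.

k = 7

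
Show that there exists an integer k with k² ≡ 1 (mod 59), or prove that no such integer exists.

k = 58 works: 58² = 3364, and 3364 − 1 = 3363 = 57·59.

k = 58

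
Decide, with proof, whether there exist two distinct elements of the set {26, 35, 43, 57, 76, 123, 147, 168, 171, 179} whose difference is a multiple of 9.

26 mod 9 = 8 and 35 mod 9 = 8, so 35 − 26 = 9 = 1·9.

26 and 35 are such a pair.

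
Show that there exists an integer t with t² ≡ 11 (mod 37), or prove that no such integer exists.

Take t = 23. Then 23² = 529 = 14·37 + 11, so 23² ≡ 11 (mod 37).

t = 23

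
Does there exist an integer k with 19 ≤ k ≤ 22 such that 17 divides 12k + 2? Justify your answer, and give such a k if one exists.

No such integer k in that range exists.

For k = 19, 20, 21, 22 the values of 12k + 2 modulo 17 are 9, 4, 16, 11 respectively.
The residue 0 does not occur, so no k in [19, 22] makes 12k + 2 a multiple of 17.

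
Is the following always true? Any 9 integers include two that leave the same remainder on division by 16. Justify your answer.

No, the set {37, 38, 39, 40, 41, 42, 43, 44, 45} is a counterexample.

Take the 9 consecutive integers 37, 38, …, 45: their residues mod 16 are all distinct because 9 ≤ 16.
So no two of them leave the same remainder on division by 16; the claim fails for this set.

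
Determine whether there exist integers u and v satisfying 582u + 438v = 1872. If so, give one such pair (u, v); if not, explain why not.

Since gcd(582, 438) = 6 and 1872 = 6·312, Bézout's identity guarantees a solution.
Dividing through by 6 reduces the equation to 97u + 73v = 312.
Euclidean algorithm: 97 = 1·73 + 24, 73 = 3·24 + 1, 24 = 24·1 + 0.
Unwinding: 1 = 73 − 3·24 = 73 − 3·(97 − 1·73) = −3·97 + 4·73, i.e. 97·(-3) + 73·4 = 1.
Scaling by 312 gives the particular solution (u, v) = (-936, 1248).
Adding 13·73 to u and subtracting 13·97 from v gives the tidier solution (13, -13).
Check: 582·13 + 438·(-13) = 7566 − 5694 = 1872. ✓

u = 13, v = -13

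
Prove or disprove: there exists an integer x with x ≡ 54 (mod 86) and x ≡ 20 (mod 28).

x = 1000

The moduli are not coprime: gcd(86, 28) = 2. Compatibility requires 2 ∣ (20 − 54) = -34, which holds, so solutions exist.
Write x = 54 + 86t. Then 86t ≡ 20 − 54 ≡ 22 (mod 28); dividing through by 2 gives 43t ≡ 11 (mod 14).
43 ≡ 1 (mod 14), so this reads 1t ≡ 11 (mod 14). So t ≡ 11 (mod 14).
Then x = 54 + 86·11 = 1000.
Verify: 1000 = 11·86 + 54 and 1000 = 35·28 + 20. ✓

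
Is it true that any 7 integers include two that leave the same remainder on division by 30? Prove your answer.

Take the 7 consecutive integers 7, 8, …, 13: their residues mod 30 are all distinct because 7 ≤ 30.
Hence this collection has no pair with equal remainders mod 30, disproving the claim.

No; for instance {7, 8, 9, 10, 11, 12, 13} is a counterexample.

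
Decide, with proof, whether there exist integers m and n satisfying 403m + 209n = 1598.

403 and 209 are coprime, so 403m + 209n ranges over all of ℤ.
Dividing repeatedly: 403 = 1·209 + 194, 209 = 1·194 + 15, 194 = 12·15 + 14, 15 = 1·14 + 1, 14 = 14·1 + 0.
Working back up the chain: 1 = 15 − 1·14 = 15 − (194 − 12·15) = −194 + 13·15 = −194 + 13·(209 − 1·194) = 13·209 − 14·194 = 13·209 − 14·(403 − 1·209) = −14·403 + 27·209. So 403·(-14) + 209·27 = 1.
Times 1598: 403·(-22372) + 209·43146 = 1598, so (-22372, 43146) solves it.
Shifting by a multiple of (209, −403) keeps it a solution: m = -22372 + 108·209 = 200, n = 43146 − 108·403 = -378.
Check: 403·200 + 209·(-378) = 80600 − 79002 = 1598. ✓

m = 200, n = -378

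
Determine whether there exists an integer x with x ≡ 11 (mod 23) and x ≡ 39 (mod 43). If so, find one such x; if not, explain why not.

gcd(23, 43) = 1, so the Chinese Remainder Theorem guarantees exactly one residue class mod 989 satisfying both.
Write x = 11 + 23t and require 11 + 23t ≡ 39 (mod 43), i.e. 23t ≡ 28 (mod 43).
Note 23·15 = 345 ≡ 1 (mod 43) (as 345 − 1 = 8·43), so 23⁻¹ ≡ 15.
Multiplying by 15: t ≡ 15·28 = 420 ≡ 33 (mod 43).
With t = 33: x = 11 + 23·33 = 770.
Check: 770 mod 23 = 11, 770 mod 43 = 39. ✓

x = 770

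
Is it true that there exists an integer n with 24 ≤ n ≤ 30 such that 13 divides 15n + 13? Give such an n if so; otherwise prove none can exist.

Scanning upward from n = 24 gives 373, 388, none divisible by 13. n = 26 works, since 15·26 + 13 = 403 = 31·13.

n = 26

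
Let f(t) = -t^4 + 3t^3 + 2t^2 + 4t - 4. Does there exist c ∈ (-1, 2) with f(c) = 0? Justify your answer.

Yes, such a c exists.

f(-1) = -10 and f(2) = 20, which have opposite signs.
f is continuous everywhere (it is a polynomial), in particular on [-1, 2].
The Intermediate Value Theorem then guarantees some c ∈ (-1, 2) with f(c) = 0.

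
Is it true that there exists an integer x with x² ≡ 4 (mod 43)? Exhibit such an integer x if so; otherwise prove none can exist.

Take x = 41. Then 41² = 1681 = 39·43 + 4, so 41² ≡ 4 (mod 43).

x = 41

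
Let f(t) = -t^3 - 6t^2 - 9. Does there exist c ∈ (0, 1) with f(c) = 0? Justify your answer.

No such root exists.

The endpoint values f(0) = -9 and f(1) = -16 are both negative. Claim: f(t) < 0 for every t in (0, 1).
Every nonzero coefficient of f(t) = -t^3 - 6t^2 - 9 is negative; for t > 0 each term then has that sign, and the constant term -9 is strictly negative.
So f is strictly negative on (0, 1); no root exists in the interval.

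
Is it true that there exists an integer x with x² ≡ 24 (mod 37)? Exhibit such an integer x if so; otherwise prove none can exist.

37 is prime, so by Euler's criterion 24 is a square mod 37 iff 24^((37−1)/2) = 24^18 ≡ 1 (mod 37).
Squaring successively (mod 37): 24^2 = 576 ≡ 21; 24^4 ≡ 21² = 441 ≡ 34; 24^8 ≡ 34² = 1156 ≡ 9; 24^16 ≡ 9² = 81 ≡ 7.
Since 18 = 16 + 2, 24^18 ≡ 7 · 21; multiplying out mod 37: 7·21 = 147 ≡ 36. Thus 24^18 ≡ 36 ≡ −1 (mod 37).
By Euler's criterion 24 is a quadratic non-residue mod 37: no x satisfies x² ≡ 24 (mod 37).

There is no such integer.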